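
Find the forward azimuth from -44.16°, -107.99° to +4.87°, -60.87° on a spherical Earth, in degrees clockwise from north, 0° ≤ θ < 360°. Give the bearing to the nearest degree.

54°

Δλ = -60.87 − -107.99 = 47.12°.
θ = atan2( sin Δλ · cos φ₂ , cos φ₁ · sin φ₂ − sin φ₁ · cos φ₂ · cos Δλ )
  = atan2(0.73014, 0.53325) = 53.858° → normalised to [0°, 360°): 53.858°.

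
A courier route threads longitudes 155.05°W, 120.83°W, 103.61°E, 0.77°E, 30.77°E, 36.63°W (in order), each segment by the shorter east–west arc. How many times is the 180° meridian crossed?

Leg 1: -155.05° → -120.83°, shortest Δλ = 34.22° (east) — does not cross 180°.
Leg 2: -120.83° → +103.61°, shortest Δλ = -135.56° (west) — crosses 180°.
Leg 3: +103.61° → +0.77°, shortest Δλ = -102.84° (west) — does not cross 180°.
Leg 4: +0.77° → +30.77°, shortest Δλ = 30.0° (east) — does not cross 180°.
Leg 5: +30.77° → -36.63°, shortest Δλ = -67.4° (west) — does not cross 180°.
Total crossings: 1.

1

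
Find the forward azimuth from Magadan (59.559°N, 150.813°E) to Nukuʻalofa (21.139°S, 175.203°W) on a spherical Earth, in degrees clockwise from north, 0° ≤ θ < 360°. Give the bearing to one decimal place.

Δλ = -175.203 − 150.813 = -326.016°; wrapped into (−180°, 180°]: 33.984°.
θ = atan2( sin Δλ · cos φ₂ , cos φ₁ · sin φ₂ − sin φ₁ · cos φ₂ · cos Δλ )
  = atan2(0.52135, -0.84950) = 148.462° → normalised to [0°, 360°): 148.462°.

148.5°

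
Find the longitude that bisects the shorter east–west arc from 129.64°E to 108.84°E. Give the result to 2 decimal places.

Signed shortest Δλ from +129.64° to +108.84° is -20.80°.
Midpoint longitude = +129.64° + (-20.80°)/2 = +129.64° − 10.40° = +119.24°.

119.24°E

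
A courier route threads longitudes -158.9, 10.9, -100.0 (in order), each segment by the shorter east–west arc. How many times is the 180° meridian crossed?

Leg 1: -158.9° → +10.9°, shortest Δλ = 169.8° (east) — does not cross 180°.
Leg 2: +10.9° → -100.0°, shortest Δλ = -110.9° (west) — does not cross 180°.
Total crossings: 0.

0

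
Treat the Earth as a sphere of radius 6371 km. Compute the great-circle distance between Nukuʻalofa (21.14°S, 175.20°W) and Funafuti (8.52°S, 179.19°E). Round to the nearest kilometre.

Δλ = 179.19 − -175.20 = 354.39°; wrapped into (−180°, 180°]: -5.61°.
Δφ = -8.52 − -21.14 = 12.62°.
a = sin²(Δφ/2) + cos φ₁ · cos φ₂ · sin²(Δλ/2) = 0.014289.
c = 2·atan2(√a, √(1−a)) = 0.23964 rad → d = 6371·c ≈ 1526.77 km.

1527 km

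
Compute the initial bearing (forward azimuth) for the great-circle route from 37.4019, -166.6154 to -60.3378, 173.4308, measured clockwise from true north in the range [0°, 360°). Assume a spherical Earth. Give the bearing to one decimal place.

Δλ = 173.4308 − -166.6154 = 340.0462°; wrapped into (−180°, 180°]: -19.9538°.
θ = atan2( sin Δλ · cos φ₂ , cos φ₁ · sin φ₂ − sin φ₁ · cos φ₂ · cos Δλ )
  = atan2(-0.16889, -0.97284) = -170.152° → normalised to [0°, 360°): 189.848°.

189.8°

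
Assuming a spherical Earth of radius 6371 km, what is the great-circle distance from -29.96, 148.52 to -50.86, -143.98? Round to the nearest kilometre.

Δλ = -143.98 − 148.52 = -292.50°; wrapped into (−180°, 180°]: 67.50°.
Δφ = -50.86 − -29.96 = -20.90°.
a = sin²(Δφ/2) + cos φ₁ · cos φ₂ · sin²(Δλ/2) = 0.201694.
c = 2·atan2(√a, √(1−a)) = 0.93152 rad → d = 6371·c ≈ 5934.73 km.

5935 km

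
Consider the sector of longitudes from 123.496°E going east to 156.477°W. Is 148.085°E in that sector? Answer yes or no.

Band width going east from +123.496° to -156.477°: ((-156.477 − 123.496) mod 360) = 80.027°.
Offset of +148.085° east of the west edge: ((148.085 − 123.496) mod 360) = 24.589°.
24.589° ≤ 80.027° ⇒ inside.

Yes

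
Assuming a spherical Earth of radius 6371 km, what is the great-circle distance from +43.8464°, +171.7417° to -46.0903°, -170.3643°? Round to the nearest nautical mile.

Δλ = -170.3643 − 171.7417 = -342.1060°; wrapped into (−180°, 180°]: 17.8940°.
Δφ = -46.0903 − 43.8464 = -89.9367°.
a = sin²(Δφ/2) + cos φ₁ · cos φ₂ · sin²(Δλ/2) = 0.511545.
c = 2·atan2(√a, √(1−a)) = 1.59389 rad → d = 6371·c ≈ 10154.66 km ≈ 5483.08 nmi.

5483 nmi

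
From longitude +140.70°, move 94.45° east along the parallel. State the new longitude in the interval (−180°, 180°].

-124.85°

Start at +140.70°; shift +94.45° → +235.15°.
+235.15° lies outside (−180°, 180°]; subtract 360° → -124.85°.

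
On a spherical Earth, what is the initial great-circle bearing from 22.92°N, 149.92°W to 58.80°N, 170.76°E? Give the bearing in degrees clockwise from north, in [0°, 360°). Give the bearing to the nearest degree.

333°

Δλ = 170.76 − -149.92 = 320.68°; wrapped into (−180°, 180°]: -39.32°.
θ = atan2( sin Δλ · cos φ₂ , cos φ₁ · sin φ₂ − sin φ₁ · cos φ₂ · cos Δλ )
  = atan2(-0.32825, 0.63176) = -27.455° → normalised to [0°, 360°): 332.545°.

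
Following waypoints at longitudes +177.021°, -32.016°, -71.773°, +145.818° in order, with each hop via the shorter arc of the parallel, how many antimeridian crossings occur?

2

Leg 1: +177.021° → -32.016°, shortest Δλ = 150.963° (east) — crosses 180°.
Leg 2: -32.016° → -71.773°, shortest Δλ = -39.757° (west) — does not cross 180°.
Leg 3: -71.773° → +145.818°, shortest Δλ = -142.409° (west) — crosses 180°.
Total crossings: 2.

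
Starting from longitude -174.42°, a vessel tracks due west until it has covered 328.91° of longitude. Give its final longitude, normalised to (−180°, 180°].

Start at -174.42°; shift −328.91° → -503.33°.
-503.33° lies outside (−180°, 180°]; add 360° → -143.33°.

-143.33°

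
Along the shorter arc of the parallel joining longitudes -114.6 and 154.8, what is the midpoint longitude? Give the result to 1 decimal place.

Signed shortest Δλ from -114.6° to +154.8° is -90.6°.
Midpoint longitude = -114.6° + (-90.6°)/2 = -114.6° − 45.3° = -159.9°.
(The naïve average (-114.6 + +154.8)/2 = 20.1° is on the wrong side of the globe.)

-159.9°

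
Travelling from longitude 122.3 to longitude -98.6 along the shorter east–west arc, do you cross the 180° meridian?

Yes

Naïve |-98.6 − 122.3| = 220.9° > 180°, so the shorter arc goes the other way round — across 180°.
Signed shortest Δλ = ((-98.6 − 122.3 + 180) mod 360) − 180 = 139.1°.
Going east by 139.1° from +122.3° passes through 180° before reaching -98.6°.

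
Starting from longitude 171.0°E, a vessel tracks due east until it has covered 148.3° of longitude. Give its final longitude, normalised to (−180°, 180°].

40.7°W

Start at +171.0°; shift +148.3° → +319.3°.
+319.3° lies outside (−180°, 180°]; subtract 360° → -40.7°.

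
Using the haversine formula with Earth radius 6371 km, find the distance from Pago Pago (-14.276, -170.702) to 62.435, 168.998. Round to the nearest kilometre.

Δλ = 168.998 − -170.702 = 339.700°; wrapped into (−180°, 180°]: -20.300°.
Δφ = 62.435 − -14.276 = 76.711°.
a = sin²(Δφ/2) + cos φ₁ · cos φ₂ · sin²(Δλ/2) = 0.398996.
c = 2·atan2(√a, √(1−a)) = 1.36739 rad → d = 6371·c ≈ 8711.63 km.

8712 km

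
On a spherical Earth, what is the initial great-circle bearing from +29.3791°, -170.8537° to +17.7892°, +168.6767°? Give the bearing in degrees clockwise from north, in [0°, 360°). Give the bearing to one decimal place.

242.8°

Δλ = 168.6767 − -170.8537 = 339.5304°; wrapped into (−180°, 180°]: -20.4696°.
θ = atan2( sin Δλ · cos φ₂ , cos φ₁ · sin φ₂ − sin φ₁ · cos φ₂ · cos Δλ )
  = atan2(-0.33299, -0.17141) = -117.238° → normalised to [0°, 360°): 242.762°.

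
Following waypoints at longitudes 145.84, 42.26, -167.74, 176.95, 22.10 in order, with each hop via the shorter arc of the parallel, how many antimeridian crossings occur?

2

Leg 1: +145.84° → +42.26°, shortest Δλ = -103.58° (west) — does not cross 180°.
Leg 2: +42.26° → -167.74°, shortest Δλ = 150.0° (east) — crosses 180°.
Leg 3: -167.74° → +176.95°, shortest Δλ = -15.31° (west) — crosses 180°.
Leg 4: +176.95° → +22.10°, shortest Δλ = -154.85° (west) — does not cross 180°.
Total crossings: 2.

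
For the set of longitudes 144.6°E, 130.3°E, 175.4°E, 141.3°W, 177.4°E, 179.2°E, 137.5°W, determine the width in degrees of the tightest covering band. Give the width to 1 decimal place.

Sort the longitudes: -141.3°, -137.5°, +130.3°, +144.6°, +175.4°, +177.4°, +179.2°.
Eastward gaps between consecutive values (wrapping around): 3.8°, 267.8°, 14.3°, 30.8°, 2.0°, 1.8°, 39.5°.
Largest gap = 267.8° ⇒ minimal covering band is its complement: 360° − 267.8° = 92.2°.
Band runs from +130.3° eastward to -137.5°, crossing the antimeridian.

92.2°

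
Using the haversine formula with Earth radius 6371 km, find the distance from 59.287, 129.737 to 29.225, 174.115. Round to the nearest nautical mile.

2546 nmi

Δλ = 174.115 − 129.737 = 44.378°.
Δφ = 29.225 − 59.287 = -30.062°.
a = sin²(Δφ/2) + cos φ₁ · cos φ₂ · sin²(Δλ/2) = 0.130832.
c = 2·atan2(√a, √(1−a)) = 0.74020 rad → d = 6371·c ≈ 4715.79 km ≈ 2546.32 nmi.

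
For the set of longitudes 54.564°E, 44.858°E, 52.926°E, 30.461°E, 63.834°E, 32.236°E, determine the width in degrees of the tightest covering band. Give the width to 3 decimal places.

Sort the longitudes: +30.461°, +32.236°, +44.858°, +52.926°, +54.564°, +63.834°.
Eastward gaps between consecutive values (wrapping around): 1.775°, 12.622°, 8.068°, 1.638°, 9.270°, 326.627°.
Largest gap = 326.627° ⇒ minimal covering band is its complement: 360° − 326.627° = 33.373°.
Band runs from +30.461° eastward to +63.834°.

33.373°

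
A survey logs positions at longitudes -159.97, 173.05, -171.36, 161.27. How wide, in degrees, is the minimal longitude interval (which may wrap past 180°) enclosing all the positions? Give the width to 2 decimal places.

Sort the longitudes: -171.36°, -159.97°, +161.27°, +173.05°.
Eastward gaps between consecutive values (wrapping around): 11.39°, 321.24°, 11.78°, 15.59°.
Largest gap = 321.24° ⇒ minimal covering band is its complement: 360° − 321.24° = 38.76°.
Band runs from +161.27° eastward to -159.97°, crossing the antimeridian.

38.76°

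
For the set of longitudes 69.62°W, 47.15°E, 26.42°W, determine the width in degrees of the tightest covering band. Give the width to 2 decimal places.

116.77°

Sort the longitudes: -69.62°, -26.42°, +47.15°.
Eastward gaps between consecutive values (wrapping around): 43.20°, 73.57°, 243.23°.
Largest gap = 243.23° ⇒ minimal covering band is its complement: 360° − 243.23° = 116.77°.
Band runs from -69.62° eastward to +47.15°.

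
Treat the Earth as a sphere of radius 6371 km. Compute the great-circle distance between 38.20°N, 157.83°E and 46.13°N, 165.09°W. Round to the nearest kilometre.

Δλ = -165.09 − 157.83 = -322.92°; wrapped into (−180°, 180°]: 37.08°.
Δφ = 46.13 − 38.20 = 7.93°.
a = sin²(Δφ/2) + cos φ₁ · cos φ₂ · sin²(Δλ/2) = 0.059844.
c = 2·atan2(√a, √(1−a)) = 0.49428 rad → d = 6371·c ≈ 3149.03 km.

3149 km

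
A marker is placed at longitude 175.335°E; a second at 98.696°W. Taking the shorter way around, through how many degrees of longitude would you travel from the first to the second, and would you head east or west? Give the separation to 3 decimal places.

Raw difference: -98.696 − 175.335 = -274.031°.
Normalise into (−180°, 180°]: -274.031° + 360° = 85.969°.
Positive ⇒ the second point lies to the east; separation 85.969°.

85.969° east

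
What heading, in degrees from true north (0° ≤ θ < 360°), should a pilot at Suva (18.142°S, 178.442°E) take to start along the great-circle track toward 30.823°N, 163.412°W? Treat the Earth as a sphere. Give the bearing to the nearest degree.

20°

Δλ = -163.412 − 178.442 = -341.854°; wrapped into (−180°, 180°]: 18.146°.
θ = atan2( sin Δλ · cos φ₂ , cos φ₁ · sin φ₂ − sin φ₁ · cos φ₂ · cos Δλ )
  = atan2(0.26745, 0.74101) = 19.846° → normalised to [0°, 360°): 19.846°.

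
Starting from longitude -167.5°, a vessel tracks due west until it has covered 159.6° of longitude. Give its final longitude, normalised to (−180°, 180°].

Start at -167.5°; shift −159.6° → -327.1°.
-327.1° lies outside (−180°, 180°]; add 360° → +32.9°.

+32.9°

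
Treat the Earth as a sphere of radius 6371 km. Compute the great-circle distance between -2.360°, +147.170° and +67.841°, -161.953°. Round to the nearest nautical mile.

4712 nmi

Δλ = -161.953 − 147.170 = -309.123°; wrapped into (−180°, 180°]: 50.877°.
Δφ = 67.841 − -2.360 = 70.201°.
a = sin²(Δφ/2) + cos φ₁ · cos φ₂ · sin²(Δλ/2) = 0.400172.
c = 2·atan2(√a, √(1−a)) = 1.36979 rad → d = 6371·c ≈ 8726.93 km ≈ 4712.16 nmi.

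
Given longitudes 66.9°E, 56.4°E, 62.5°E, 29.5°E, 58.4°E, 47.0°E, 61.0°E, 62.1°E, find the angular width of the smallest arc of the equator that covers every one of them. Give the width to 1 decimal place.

Sort the longitudes: +29.5°, +47.0°, +56.4°, +58.4°, +61.0°, +62.1°, +62.5°, +66.9°.
Eastward gaps between consecutive values (wrapping around): 17.5°, 9.4°, 2.0°, 2.6°, 1.1°, 0.4°, 4.4°, 322.6°.
Largest gap = 322.6° ⇒ minimal covering band is its complement: 360° − 322.6° = 37.4°.
Band runs from +29.5° eastward to +66.9°.

37.4°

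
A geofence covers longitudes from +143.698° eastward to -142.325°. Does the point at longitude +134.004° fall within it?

Band width going east from +143.698° to -142.325°: ((-142.325 − 143.698) mod 360) = 73.977°.
Offset of +134.004° east of the west edge: ((134.004 − 143.698) mod 360) = 350.306°.
350.306° > 73.977° ⇒ outside.

No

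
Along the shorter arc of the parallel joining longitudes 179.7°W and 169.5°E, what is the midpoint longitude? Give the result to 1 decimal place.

174.9°E

Signed shortest Δλ from -179.7° to +169.5° is -10.8°.
Midpoint longitude = -179.7° + (-10.8°)/2 = -179.7° − 5.4° = -185.1°.
Normalise into (−180°, 180°]: +174.9°.
(The naïve average (-179.7 + +169.5)/2 = -5.1° is on the wrong side of the globe.)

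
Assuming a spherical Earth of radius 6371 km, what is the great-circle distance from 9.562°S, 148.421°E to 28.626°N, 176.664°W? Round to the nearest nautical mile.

Δλ = -176.664 − 148.421 = -325.085°; wrapped into (−180°, 180°]: 34.915°.
Δφ = 28.626 − -9.562 = 38.188°.
a = sin²(Δφ/2) + cos φ₁ · cos φ₂ · sin²(Δλ/2) = 0.184907.
c = 2·atan2(√a, √(1−a)) = 0.88900 rad → d = 6371·c ≈ 5663.85 km ≈ 3058.23 nmi.

3058 nmi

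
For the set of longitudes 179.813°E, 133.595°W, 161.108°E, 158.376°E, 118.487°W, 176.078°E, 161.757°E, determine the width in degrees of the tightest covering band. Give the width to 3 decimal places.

Sort the longitudes: -133.595°, -118.487°, +158.376°, +161.108°, +161.757°, +176.078°, +179.813°.
Eastward gaps between consecutive values (wrapping around): 15.108°, 276.863°, 2.732°, 0.649°, 14.321°, 3.735°, 46.592°.
Largest gap = 276.863° ⇒ minimal covering band is its complement: 360° − 276.863° = 83.137°.
Band runs from +158.376° eastward to -118.487°, crossing the antimeridian.

83.137°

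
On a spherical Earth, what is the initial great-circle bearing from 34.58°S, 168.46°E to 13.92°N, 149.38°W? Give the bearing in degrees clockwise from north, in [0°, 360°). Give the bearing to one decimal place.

Δλ = -149.38 − 168.46 = -317.84°; wrapped into (−180°, 180°]: 42.16°.
θ = atan2( sin Δλ · cos φ₂ , cos φ₁ · sin φ₂ − sin φ₁ · cos φ₂ · cos Δλ )
  = atan2(0.65149, 0.60643) = 47.052° → normalised to [0°, 360°): 47.052°.

47.1°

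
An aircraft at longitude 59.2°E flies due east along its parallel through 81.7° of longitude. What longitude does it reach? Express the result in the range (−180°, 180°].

Start at +59.2°; shift +81.7° → +140.9°.
+140.9° already lies in (−180°, 180°].

140.9°E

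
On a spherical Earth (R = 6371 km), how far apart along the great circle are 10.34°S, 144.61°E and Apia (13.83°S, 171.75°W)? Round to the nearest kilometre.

Δλ = -171.75 − 144.61 = -316.36°; wrapped into (−180°, 180°]: 43.64°.
Δφ = -13.83 − -10.34 = -3.49°.
a = sin²(Δφ/2) + cos φ₁ · cos φ₂ · sin²(Δλ/2) = 0.132898.
c = 2·atan2(√a, √(1−a)) = 0.74630 rad → d = 6371·c ≈ 4754.70 km.

4755 km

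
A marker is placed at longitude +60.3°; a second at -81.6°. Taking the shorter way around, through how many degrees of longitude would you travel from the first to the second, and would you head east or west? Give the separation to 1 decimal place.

141.9° west

Raw difference: -81.6 − 60.3 = -141.9°.
Normalise into (−180°, 180°]: -141.9° stays -141.9°.
Negative ⇒ the second point lies to the west; separation 141.9°.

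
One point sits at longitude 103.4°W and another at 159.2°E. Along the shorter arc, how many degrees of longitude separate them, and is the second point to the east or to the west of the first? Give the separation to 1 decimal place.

97.4° west

Raw difference: 159.2 − -103.4 = 262.6°.
Normalise into (−180°, 180°]: 262.6° − 360° = -97.4°.
Negative ⇒ the second point lies to the west; separation 97.4°.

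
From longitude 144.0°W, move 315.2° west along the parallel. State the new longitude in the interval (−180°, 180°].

Start at -144.0°; shift −315.2° → -459.2°.
-459.2° lies outside (−180°, 180°]; add 360° → -99.2°.

99.2°W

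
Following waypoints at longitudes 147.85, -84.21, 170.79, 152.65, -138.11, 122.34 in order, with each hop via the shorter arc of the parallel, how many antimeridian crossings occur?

4

Leg 1: +147.85° → -84.21°, shortest Δλ = 127.94° (east) — crosses 180°.
Leg 2: -84.21° → +170.79°, shortest Δλ = -105.0° (west) — crosses 180°.
Leg 3: +170.79° → +152.65°, shortest Δλ = -18.14° (west) — does not cross 180°.
Leg 4: +152.65° → -138.11°, shortest Δλ = 69.24° (east) — crosses 180°.
Leg 5: -138.11° → +122.34°, shortest Δλ = -99.55° (west) — crosses 180°.
Total crossings: 4.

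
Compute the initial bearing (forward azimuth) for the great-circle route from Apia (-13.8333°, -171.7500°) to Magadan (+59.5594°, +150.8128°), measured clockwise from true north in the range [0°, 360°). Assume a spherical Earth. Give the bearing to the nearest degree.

342°

Δλ = 150.8128 − -171.7500 = 322.5628°; wrapped into (−180°, 180°]: -37.4372°.
θ = atan2( sin Δλ · cos φ₂ , cos φ₁ · sin φ₂ − sin φ₁ · cos φ₂ · cos Δλ )
  = atan2(-0.30799, 0.93333) = -18.262° → normalised to [0°, 360°): 341.738°.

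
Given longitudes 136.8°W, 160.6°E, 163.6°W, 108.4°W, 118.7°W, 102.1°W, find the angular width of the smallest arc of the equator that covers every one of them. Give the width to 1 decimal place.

97.3°

Sort the longitudes: -163.6°, -136.8°, -118.7°, -108.4°, -102.1°, +160.6°.
Eastward gaps between consecutive values (wrapping around): 26.8°, 18.1°, 10.3°, 6.3°, 262.7°, 35.8°.
Largest gap = 262.7° ⇒ minimal covering band is its complement: 360° − 262.7° = 97.3°.
Band runs from +160.6° eastward to -102.1°, crossing the antimeridian.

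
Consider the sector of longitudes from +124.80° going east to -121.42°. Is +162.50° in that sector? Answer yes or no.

Band width going east from +124.80° to -121.42°: ((-121.42 − 124.80) mod 360) = 113.78°.
Offset of +162.50° east of the west edge: ((162.50 − 124.80) mod 360) = 37.70°.
37.70° ≤ 113.78° ⇒ inside.

Yes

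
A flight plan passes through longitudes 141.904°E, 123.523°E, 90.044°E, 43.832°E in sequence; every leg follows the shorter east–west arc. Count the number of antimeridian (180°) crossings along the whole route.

Leg 1: +141.904° → +123.523°, shortest Δλ = -18.381° (west) — does not cross 180°.
Leg 2: +123.523° → +90.044°, shortest Δλ = -33.479° (west) — does not cross 180°.
Leg 3: +90.044° → +43.832°, shortest Δλ = -46.212° (west) — does not cross 180°.
Total crossings: 0.

0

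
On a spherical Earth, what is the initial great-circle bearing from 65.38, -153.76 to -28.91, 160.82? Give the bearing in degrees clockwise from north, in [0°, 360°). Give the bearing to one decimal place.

Δλ = 160.82 − -153.76 = 314.58°; wrapped into (−180°, 180°]: -45.42°.
θ = atan2( sin Δλ · cos φ₂ , cos φ₁ · sin φ₂ − sin φ₁ · cos φ₂ · cos Δλ )
  = atan2(-0.62351, -0.75997) = -140.633° → normalised to [0°, 360°): 219.367°.

219.4°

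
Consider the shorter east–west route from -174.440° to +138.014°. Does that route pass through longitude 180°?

Naïve |138.014 − -174.440| = 312.454° > 180°, so the shorter arc goes the other way round — across 180°.
Signed shortest Δλ = ((138.014 − -174.440 + 180) mod 360) − 180 = -47.546°.
Going west by 47.546° from -174.440° passes through 180° before reaching +138.014°.

Yes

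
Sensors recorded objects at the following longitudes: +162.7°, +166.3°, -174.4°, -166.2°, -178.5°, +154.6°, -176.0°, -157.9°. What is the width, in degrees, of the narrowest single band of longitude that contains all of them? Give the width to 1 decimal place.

Sort the longitudes: -178.5°, -176.0°, -174.4°, -166.2°, -157.9°, +154.6°, +162.7°, +166.3°.
Eastward gaps between consecutive values (wrapping around): 2.5°, 1.6°, 8.2°, 8.3°, 312.5°, 8.1°, 3.6°, 15.2°.
Largest gap = 312.5° ⇒ minimal covering band is its complement: 360° − 312.5° = 47.5°.
Band runs from +154.6° eastward to -157.9°, crossing the antimeridian.

47.5°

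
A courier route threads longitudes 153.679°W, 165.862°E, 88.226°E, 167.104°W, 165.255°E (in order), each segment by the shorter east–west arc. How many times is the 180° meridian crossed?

Leg 1: -153.679° → +165.862°, shortest Δλ = -40.459° (west) — crosses 180°.
Leg 2: +165.862° → +88.226°, shortest Δλ = -77.636° (west) — does not cross 180°.
Leg 3: +88.226° → -167.104°, shortest Δλ = 104.67° (east) — crosses 180°.
Leg 4: -167.104° → +165.255°, shortest Δλ = -27.641° (west) — crosses 180°.
Total crossings: 3.

3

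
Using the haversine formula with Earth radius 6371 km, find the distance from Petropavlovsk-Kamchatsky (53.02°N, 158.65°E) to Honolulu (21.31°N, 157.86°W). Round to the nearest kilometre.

Δλ = -157.86 − 158.65 = -316.51°; wrapped into (−180°, 180°]: 43.49°.
Δφ = 21.31 − 53.02 = -31.71°.
a = sin²(Δφ/2) + cos φ₁ · cos φ₂ · sin²(Δλ/2) = 0.151558.
c = 2·atan2(√a, √(1−a)) = 0.79975 rad → d = 6371·c ≈ 5095.22 km.

5095 km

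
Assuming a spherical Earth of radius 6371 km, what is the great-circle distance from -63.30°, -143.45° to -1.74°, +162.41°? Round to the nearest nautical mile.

Δλ = 162.41 − -143.45 = 305.86°; wrapped into (−180°, 180°]: -54.14°.
Δφ = -1.74 − -63.30 = 61.56°.
a = sin²(Δφ/2) + cos φ₁ · cos φ₂ · sin²(Δλ/2) = 0.354890.
c = 2·atan2(√a, √(1−a)) = 1.27634 rad → d = 6371·c ≈ 8131.57 km ≈ 4390.69 nmi.

4391 nmi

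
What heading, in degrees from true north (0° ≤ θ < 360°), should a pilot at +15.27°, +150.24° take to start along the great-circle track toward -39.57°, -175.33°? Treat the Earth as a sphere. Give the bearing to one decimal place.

150.9°

Δλ = -175.33 − 150.24 = -325.57°; wrapped into (−180°, 180°]: 34.43°.
θ = atan2( sin Δλ · cos φ₂ , cos φ₁ · sin φ₂ − sin φ₁ · cos φ₂ · cos Δλ )
  = atan2(0.43584, -0.78198) = 150.867° → normalised to [0°, 360°): 150.867°.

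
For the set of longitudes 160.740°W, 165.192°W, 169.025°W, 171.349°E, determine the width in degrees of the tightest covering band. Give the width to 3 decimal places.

Sort the longitudes: -169.025°, -165.192°, -160.740°, +171.349°.
Eastward gaps between consecutive values (wrapping around): 3.833°, 4.452°, 332.089°, 19.626°.
Largest gap = 332.089° ⇒ minimal covering band is its complement: 360° − 332.089° = 27.911°.
Band runs from +171.349° eastward to -160.740°, crossing the antimeridian.

27.911°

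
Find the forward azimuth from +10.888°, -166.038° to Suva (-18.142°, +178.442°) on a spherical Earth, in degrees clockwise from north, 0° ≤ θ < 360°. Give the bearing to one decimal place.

208.0°

Δλ = 178.442 − -166.038 = 344.480°; wrapped into (−180°, 180°]: -15.520°.
θ = atan2( sin Δλ · cos φ₂ , cos φ₁ · sin φ₂ − sin φ₁ · cos φ₂ · cos Δλ )
  = atan2(-0.25427, -0.47872) = -152.025° → normalised to [0°, 360°): 207.975°.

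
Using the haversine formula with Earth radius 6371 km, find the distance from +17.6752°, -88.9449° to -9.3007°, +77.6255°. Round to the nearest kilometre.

Δλ = 77.6255 − -88.9449 = 166.5704°.
Δφ = -9.3007 − 17.6752 = -26.9759°.
a = sin²(Δφ/2) + cos φ₁ · cos φ₂ · sin²(Δλ/2) = 0.981813.
c = 2·atan2(√a, √(1−a)) = 2.87105 rad → d = 6371·c ≈ 18291.47 km.

18291 km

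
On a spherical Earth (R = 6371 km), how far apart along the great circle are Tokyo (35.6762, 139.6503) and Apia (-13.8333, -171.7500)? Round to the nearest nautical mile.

Δλ = -171.7500 − 139.6503 = -311.4003°; wrapped into (−180°, 180°]: 48.5997°.
Δφ = -13.8333 − 35.6762 = -49.5095°.
a = sin²(Δφ/2) + cos φ₁ · cos φ₂ · sin²(Δλ/2) = 0.308910.
c = 2·atan2(√a, √(1−a)) = 1.17864 rad → d = 6371·c ≈ 7509.13 km ≈ 4054.61 nmi.

4055 nmi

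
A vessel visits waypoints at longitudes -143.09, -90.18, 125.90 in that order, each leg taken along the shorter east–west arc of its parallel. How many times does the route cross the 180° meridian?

Leg 1: -143.09° → -90.18°, shortest Δλ = 52.91° (east) — does not cross 180°.
Leg 2: -90.18° → +125.90°, shortest Δλ = -143.92° (west) — crosses 180°.
Total crossings: 1.

1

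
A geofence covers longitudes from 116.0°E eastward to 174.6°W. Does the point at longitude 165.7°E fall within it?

Yes

Band width going east from +116.0° to -174.6°: ((-174.6 − 116.0) mod 360) = 69.4°.
Offset of +165.7° east of the west edge: ((165.7 − 116.0) mod 360) = 49.7°.
49.7° ≤ 69.4° ⇒ inside.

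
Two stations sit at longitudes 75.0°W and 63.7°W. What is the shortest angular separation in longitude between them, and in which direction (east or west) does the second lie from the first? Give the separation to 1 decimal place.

Raw difference: -63.7 − -75.0 = 11.3°.
Normalise into (−180°, 180°]: 11.3° stays 11.3°.
Positive ⇒ the second point lies to the east; separation 11.3°.

11.3° east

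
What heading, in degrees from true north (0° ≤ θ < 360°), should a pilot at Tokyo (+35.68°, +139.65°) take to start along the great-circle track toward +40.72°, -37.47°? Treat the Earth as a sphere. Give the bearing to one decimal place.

357.8°

Δλ = -37.47 − 139.65 = -177.12°.
θ = atan2( sin Δλ · cos φ₂ , cos φ₁ · sin φ₂ − sin φ₁ · cos φ₂ · cos Δλ )
  = atan2(-0.03808, 0.97140) = -2.245° → normalised to [0°, 360°): 357.755°.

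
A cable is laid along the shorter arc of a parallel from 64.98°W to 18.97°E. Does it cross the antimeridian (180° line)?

Signed shortest Δλ = ((18.97 − -64.98 + 180) mod 360) − 180 = 83.95°.
Going east by 83.95° from -64.98° reaches +18.97° without touching 180°.

No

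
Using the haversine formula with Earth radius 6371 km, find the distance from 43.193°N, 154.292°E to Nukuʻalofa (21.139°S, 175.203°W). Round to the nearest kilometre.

7804 km

Δλ = -175.203 − 154.292 = -329.495°; wrapped into (−180°, 180°]: 30.505°.
Δφ = -21.139 − 43.193 = -64.332°.
a = sin²(Δφ/2) + cos φ₁ · cos φ₂ · sin²(Δλ/2) = 0.330483.
c = 2·atan2(√a, √(1−a)) = 1.22491 rad → d = 6371·c ≈ 7803.88 km.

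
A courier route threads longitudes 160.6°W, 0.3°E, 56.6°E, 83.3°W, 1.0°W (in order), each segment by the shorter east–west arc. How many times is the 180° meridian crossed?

0

Leg 1: -160.6° → +0.3°, shortest Δλ = 160.9° (east) — does not cross 180°.
Leg 2: +0.3° → +56.6°, shortest Δλ = 56.3° (east) — does not cross 180°.
Leg 3: +56.6° → -83.3°, shortest Δλ = -139.9° (west) — does not cross 180°.
Leg 4: -83.3° → -1.0°, shortest Δλ = 82.3° (east) — does not cross 180°.
Total crossings: 0.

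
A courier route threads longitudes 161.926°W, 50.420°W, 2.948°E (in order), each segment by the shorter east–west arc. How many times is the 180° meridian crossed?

Leg 1: -161.926° → -50.420°, shortest Δλ = 111.506° (east) — does not cross 180°.
Leg 2: -50.420° → +2.948°, shortest Δλ = 53.368° (east) — does not cross 180°.
Total crossings: 0.

0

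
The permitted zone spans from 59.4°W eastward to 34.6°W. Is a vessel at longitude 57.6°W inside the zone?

Band width going east from -59.4° to -34.6°: ((-34.6 − -59.4) mod 360) = 24.8°.
Offset of -57.6° east of the west edge: ((-57.6 − -59.4) mod 360) = 1.8°.
1.8° ≤ 24.8° ⇒ inside.

Yes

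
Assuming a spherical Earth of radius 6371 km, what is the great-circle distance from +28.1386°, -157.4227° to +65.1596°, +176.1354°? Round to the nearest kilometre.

Δλ = 176.1354 − -157.4227 = 333.5581°; wrapped into (−180°, 180°]: -26.4419°.
Δφ = 65.1596 − 28.1386 = 37.0210°.
a = sin²(Δφ/2) + cos φ₁ · cos φ₂ · sin²(Δλ/2) = 0.120169.
c = 2·atan2(√a, √(1−a)) = 0.70800 rad → d = 6371·c ≈ 4510.69 km.

4511 km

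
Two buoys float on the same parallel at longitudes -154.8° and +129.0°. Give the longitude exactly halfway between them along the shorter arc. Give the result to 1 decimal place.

+167.1°

Signed shortest Δλ from -154.8° to +129.0° is -76.2°.
Midpoint longitude = -154.8° + (-76.2°)/2 = -154.8° − 38.1° = -192.9°.
Normalise into (−180°, 180°]: +167.1°.
(The naïve average (-154.8 + +129.0)/2 = -12.9° is on the wrong side of the globe.)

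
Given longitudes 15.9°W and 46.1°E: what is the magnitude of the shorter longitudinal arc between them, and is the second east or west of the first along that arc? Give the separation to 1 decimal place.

62.0° east

Raw difference: 46.1 − -15.9 = 62.0°.
Normalise into (−180°, 180°]: 62.0° stays 62.0°.
Positive ⇒ the second point lies to the east; separation 62.0°.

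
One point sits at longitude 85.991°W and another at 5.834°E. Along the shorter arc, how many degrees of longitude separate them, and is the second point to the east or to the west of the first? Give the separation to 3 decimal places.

91.825° east

Raw difference: 5.834 − -85.991 = 91.825°.
Normalise into (−180°, 180°]: 91.825° stays 91.825°.
Positive ⇒ the second point lies to the east; separation 91.825°.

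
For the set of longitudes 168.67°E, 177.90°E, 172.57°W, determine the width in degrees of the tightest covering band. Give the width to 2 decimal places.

Sort the longitudes: -172.57°, +168.67°, +177.90°.
Eastward gaps between consecutive values (wrapping around): 341.24°, 9.23°, 9.53°.
Largest gap = 341.24° ⇒ minimal covering band is its complement: 360° − 341.24° = 18.76°.
Band runs from +168.67° eastward to -172.57°, crossing the antimeridian.

18.76°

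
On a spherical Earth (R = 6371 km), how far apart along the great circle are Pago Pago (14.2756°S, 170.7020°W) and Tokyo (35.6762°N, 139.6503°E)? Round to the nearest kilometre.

7621 km

Δλ = 139.6503 − -170.7020 = 310.3523°; wrapped into (−180°, 180°]: -49.6477°.
Δφ = 35.6762 − -14.2756 = 49.9518°.
a = sin²(Δφ/2) + cos φ₁ · cos φ₂ · sin²(Δλ/2) = 0.317041.
c = 2·atan2(√a, √(1−a)) = 1.19618 rad → d = 6371·c ≈ 7620.85 km.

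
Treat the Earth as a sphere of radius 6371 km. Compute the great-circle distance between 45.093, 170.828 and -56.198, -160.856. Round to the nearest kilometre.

11570 km

Δλ = -160.856 − 170.828 = -331.684°; wrapped into (−180°, 180°]: 28.316°.
Δφ = -56.198 − 45.093 = -101.291°.
a = sin²(Δφ/2) + cos φ₁ · cos φ₂ · sin²(Δλ/2) = 0.621393.
c = 2·atan2(√a, √(1−a)) = 1.81603 rad → d = 6371·c ≈ 11569.94 km.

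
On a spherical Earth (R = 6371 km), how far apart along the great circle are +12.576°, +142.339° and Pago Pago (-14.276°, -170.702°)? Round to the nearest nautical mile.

3225 nmi

Δλ = -170.702 − 142.339 = -313.041°; wrapped into (−180°, 180°]: 46.959°.
Δφ = -14.276 − 12.576 = -26.852°.
a = sin²(Δφ/2) + cos φ₁ · cos φ₂ · sin²(Δλ/2) = 0.204058.
c = 2·atan2(√a, √(1−a)) = 0.93740 rad → d = 6371·c ≈ 5972.19 km ≈ 3224.73 nmi.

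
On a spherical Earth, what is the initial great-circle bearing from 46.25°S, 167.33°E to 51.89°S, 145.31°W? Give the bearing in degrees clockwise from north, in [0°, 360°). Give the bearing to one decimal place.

118.1°

Δλ = -145.31 − 167.33 = -312.64°; wrapped into (−180°, 180°]: 47.36°.
θ = atan2( sin Δλ · cos φ₂ , cos φ₁ · sin φ₂ − sin φ₁ · cos φ₂ · cos Δλ )
  = atan2(0.45401, -0.24210) = 118.069° → normalised to [0°, 360°): 118.069°.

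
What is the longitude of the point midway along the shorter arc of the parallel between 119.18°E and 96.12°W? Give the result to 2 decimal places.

Signed shortest Δλ from +119.18° to -96.12° is +144.70°.
Midpoint longitude = +119.18° + (+144.70°)/2 = +119.18° + 72.35° = +191.53°.
Normalise into (−180°, 180°]: -168.47°.
(The naïve average (+119.18 + -96.12)/2 = 11.53° is on the wrong side of the globe.)

168.47°W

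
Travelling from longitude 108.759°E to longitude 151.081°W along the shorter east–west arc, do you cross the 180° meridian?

Yes

Naïve |-151.081 − 108.759| = 259.84° > 180°, so the shorter arc goes the other way round — across 180°.
Signed shortest Δλ = ((-151.081 − 108.759 + 180) mod 360) − 180 = 100.16°.
Going east by 100.16° from +108.759° passes through 180° before reaching -151.081°.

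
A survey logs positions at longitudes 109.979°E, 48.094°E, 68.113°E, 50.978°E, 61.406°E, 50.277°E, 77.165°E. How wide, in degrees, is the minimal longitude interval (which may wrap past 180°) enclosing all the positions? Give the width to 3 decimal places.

61.885°

Sort the longitudes: +48.094°, +50.277°, +50.978°, +61.406°, +68.113°, +77.165°, +109.979°.
Eastward gaps between consecutive values (wrapping around): 2.183°, 0.701°, 10.428°, 6.707°, 9.052°, 32.814°, 298.115°.
Largest gap = 298.115° ⇒ minimal covering band is its complement: 360° − 298.115° = 61.885°.
Band runs from +48.094° eastward to +109.979°.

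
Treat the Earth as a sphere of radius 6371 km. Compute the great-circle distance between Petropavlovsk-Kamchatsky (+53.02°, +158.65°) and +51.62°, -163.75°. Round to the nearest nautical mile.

1367 nmi

Δλ = -163.75 − 158.65 = -322.40°; wrapped into (−180°, 180°]: 37.60°.
Δφ = 51.62 − 53.02 = -1.40°.
a = sin²(Δφ/2) + cos φ₁ · cos φ₂ · sin²(Δλ/2) = 0.038937.
c = 2·atan2(√a, √(1−a)) = 0.39726 rad → d = 6371·c ≈ 2530.92 km ≈ 1366.59 nmi.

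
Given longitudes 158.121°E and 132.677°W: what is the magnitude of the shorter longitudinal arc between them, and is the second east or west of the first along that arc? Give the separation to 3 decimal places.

Raw difference: -132.677 − 158.121 = -290.798°.
Normalise into (−180°, 180°]: -290.798° + 360° = 69.202°.
Positive ⇒ the second point lies to the east; separation 69.202°.

69.202° east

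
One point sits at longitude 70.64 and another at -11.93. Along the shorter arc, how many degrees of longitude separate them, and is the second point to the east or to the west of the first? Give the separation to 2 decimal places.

Raw difference: -11.93 − 70.64 = -82.57°.
Normalise into (−180°, 180°]: -82.57° stays -82.57°.
Negative ⇒ the second point lies to the west; separation 82.57°.

82.57° west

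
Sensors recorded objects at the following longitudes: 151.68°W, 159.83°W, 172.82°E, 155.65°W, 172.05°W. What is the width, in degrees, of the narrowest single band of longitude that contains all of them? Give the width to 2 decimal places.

35.50°

Sort the longitudes: -172.05°, -159.83°, -155.65°, -151.68°, +172.82°.
Eastward gaps between consecutive values (wrapping around): 12.22°, 4.18°, 3.97°, 324.50°, 15.13°.
Largest gap = 324.50° ⇒ minimal covering band is its complement: 360° − 324.50° = 35.50°.
Band runs from +172.82° eastward to -151.68°, crossing the antimeridian.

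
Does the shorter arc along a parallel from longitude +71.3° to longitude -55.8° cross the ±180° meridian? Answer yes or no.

Signed shortest Δλ = ((-55.8 − 71.3 + 180) mod 360) − 180 = -127.1°.
Going west by 127.1° from +71.3° reaches -55.8° without touching 180°.

No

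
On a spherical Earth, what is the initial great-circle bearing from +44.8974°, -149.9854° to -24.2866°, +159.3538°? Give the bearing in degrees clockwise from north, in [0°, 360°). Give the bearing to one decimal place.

225.2°

Δλ = 159.3538 − -149.9854 = 309.3392°; wrapped into (−180°, 180°]: -50.6608°.
θ = atan2( sin Δλ · cos φ₂ , cos φ₁ · sin φ₂ − sin φ₁ · cos φ₂ · cos Δλ )
  = atan2(-0.70496, -0.69919) = -134.765° → normalised to [0°, 360°): 225.235°.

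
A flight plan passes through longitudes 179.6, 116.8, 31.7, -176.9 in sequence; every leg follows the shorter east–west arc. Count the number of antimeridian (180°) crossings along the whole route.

1

Leg 1: +179.6° → +116.8°, shortest Δλ = -62.8° (west) — does not cross 180°.
Leg 2: +116.8° → +31.7°, shortest Δλ = -85.1° (west) — does not cross 180°.
Leg 3: +31.7° → -176.9°, shortest Δλ = 151.4° (east) — crosses 180°.
Total crossings: 1.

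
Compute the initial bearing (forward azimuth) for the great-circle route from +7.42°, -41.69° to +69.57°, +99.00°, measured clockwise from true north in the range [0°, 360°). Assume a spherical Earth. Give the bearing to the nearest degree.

Δλ = 99.00 − -41.69 = 140.69°.
θ = atan2( sin Δλ · cos φ₂ , cos φ₁ · sin φ₂ − sin φ₁ · cos φ₂ · cos Δλ )
  = atan2(0.22114, 0.96413) = 12.918° → normalised to [0°, 360°): 12.918°.

13°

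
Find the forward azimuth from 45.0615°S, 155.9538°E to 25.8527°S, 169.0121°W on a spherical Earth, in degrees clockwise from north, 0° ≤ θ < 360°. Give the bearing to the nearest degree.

Δλ = -169.0121 − 155.9538 = -324.9659°; wrapped into (−180°, 180°]: 35.0341°.
θ = atan2( sin Δλ · cos φ₂ , cos φ₁ · sin φ₂ − sin φ₁ · cos φ₂ · cos Δλ )
  = atan2(0.51661, 0.21359) = 67.538° → normalised to [0°, 360°): 67.538°.

68°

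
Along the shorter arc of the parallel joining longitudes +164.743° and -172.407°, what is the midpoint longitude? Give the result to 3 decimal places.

+176.168°

Signed shortest Δλ from +164.743° to -172.407° is +22.850°.
Midpoint longitude = +164.743° + (+22.850°)/2 = +164.743° + 11.425° = +176.168°.
(The naïve average (+164.743 + -172.407)/2 = -3.832° is on the wrong side of the globe.)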